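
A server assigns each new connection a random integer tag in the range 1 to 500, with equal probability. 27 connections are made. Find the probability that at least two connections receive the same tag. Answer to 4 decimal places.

It's easier to compute the probability that all 27 are distinct.
P(all distinct) = 500/500 · 499/500 · ··· · 474/500 ≈ 0.4893.
So the probability of at least one match is 1 − 0.4893 = 0.5107.

0.5107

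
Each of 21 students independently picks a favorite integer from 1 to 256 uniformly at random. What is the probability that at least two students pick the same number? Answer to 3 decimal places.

It's easier to compute the probability that all 21 are distinct.
P(all distinct) = 256/256 · 255/256 · ··· · 236/256 ≈ 0.430.
So the probability of at least one match is 1 − 0.430 = 0.570.

0.570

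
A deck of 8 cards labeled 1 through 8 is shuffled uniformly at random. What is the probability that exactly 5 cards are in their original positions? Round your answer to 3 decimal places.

0.003

Choose which 5 of the 8 are fixed: C(8,5) = 56 ways.
The remaining 3 must have no fixed point: D(3) = 2.
P = 56·2/40320 = 1/360 ≈ 0.003.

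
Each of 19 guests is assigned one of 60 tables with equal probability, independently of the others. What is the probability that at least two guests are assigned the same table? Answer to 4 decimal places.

0.9592

It's easier to compute the probability that all 19 are distinct.
P(all distinct) = 60/60 · 59/60 · ··· · 42/60 ≈ 0.0408.
So the probability of at least one match is 1 − 0.0408 = 0.9592.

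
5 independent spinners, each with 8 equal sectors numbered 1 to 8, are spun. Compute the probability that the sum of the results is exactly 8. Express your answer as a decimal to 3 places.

There are 8^5 = 32768 equally likely outcomes.
The number of ordered 5-tuples from {1,…,8} summing to 8 is 35.
P(sum = 8) = 35/32768 ≈ 0.001.

0.001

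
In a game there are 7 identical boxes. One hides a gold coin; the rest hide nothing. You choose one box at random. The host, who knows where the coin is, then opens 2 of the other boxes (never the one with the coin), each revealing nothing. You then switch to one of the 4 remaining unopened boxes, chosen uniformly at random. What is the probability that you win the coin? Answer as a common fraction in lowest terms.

3/14

Your original box holds the coin with probability 1/7, so the other 6 collectively hold it with probability 6/7.
The host can always find 2 empty boxes to open, so the reveals don't change that 6/7; it is now spread over the 4 remaining unopened boxes.
P(win by switching) = (6/7) · (1/4) = 3/14.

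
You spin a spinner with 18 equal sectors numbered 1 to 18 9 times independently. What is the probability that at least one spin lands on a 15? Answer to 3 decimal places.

P(no spin lands on a 15) = (17/18)^9 ≈ 0.598.
P(at least one) = 1 − 0.598 = 0.402.

0.402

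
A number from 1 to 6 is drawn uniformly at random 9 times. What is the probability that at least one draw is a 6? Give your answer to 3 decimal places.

P(no draw is a 6) = (5/6)^9 ≈ 0.194.
P(at least one) = 1 − 0.194 = 0.806.

0.806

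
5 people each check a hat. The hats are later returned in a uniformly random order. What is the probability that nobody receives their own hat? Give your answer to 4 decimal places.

0.3667

This is the derangement probability: permutations of 5 with no fixed point.
D(5) = 5! · (1 − 1/1! + 1/2! − ··· + (−1)^5/5!) = 44.
P = 44/120 = 11/30 ≈ 0.3667.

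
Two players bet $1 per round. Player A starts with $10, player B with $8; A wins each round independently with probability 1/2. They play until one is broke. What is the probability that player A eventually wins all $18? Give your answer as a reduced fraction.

5/9

With a fair step, P(i) = ½P(i−1) + ½P(i+1) with P(0)=0, P(18)=1 has the linear solution P(i) = i/18.
P(10) = 10/18 = 5/9.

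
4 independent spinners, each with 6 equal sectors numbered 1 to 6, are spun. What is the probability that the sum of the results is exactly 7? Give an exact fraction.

5/324

There are 6^4 = 1296 equally likely outcomes.
The number of ordered 4-tuples from {1,…,6} summing to 7 is 20.
P(sum = 7) = 20/1296 = 5/324.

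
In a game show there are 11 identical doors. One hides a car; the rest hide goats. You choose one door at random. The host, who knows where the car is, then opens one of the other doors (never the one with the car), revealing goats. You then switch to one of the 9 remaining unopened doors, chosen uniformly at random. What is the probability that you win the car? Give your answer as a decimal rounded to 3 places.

Your original door holds the car with probability 1/11, so the other 10 collectively hold it with probability 10/11.
The host can always find an empty door to open, so this doesn't change that 10/11; it is now spread over the 9 remaining unopened doors.
P(win by switching) = (10/11) · (1/9) = 10/99 ≈ 0.101.

0.101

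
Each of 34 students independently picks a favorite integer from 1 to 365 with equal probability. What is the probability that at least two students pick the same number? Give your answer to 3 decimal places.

It's easier to compute the probability that all 34 are distinct.
P(all distinct) = 365/365 · 364/365 · ··· · 332/365 ≈ 0.205.
So the probability of at least one match is 1 − 0.205 = 0.795.

0.795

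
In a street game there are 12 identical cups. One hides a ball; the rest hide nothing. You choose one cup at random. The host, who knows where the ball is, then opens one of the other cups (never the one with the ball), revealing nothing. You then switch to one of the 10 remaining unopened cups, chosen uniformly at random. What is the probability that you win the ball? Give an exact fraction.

Your original cup holds the ball with probability 1/12, so the other 11 collectively hold it with probability 11/12.
The host can always find an empty cup to open, so this doesn't change that 11/12; it is now spread over the 10 remaining unopened cups.
P(win by switching) = (11/12) · (1/10) = 11/120.

11/120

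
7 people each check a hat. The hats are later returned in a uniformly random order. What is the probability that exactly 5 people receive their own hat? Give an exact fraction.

Choose which 5 of the 7 are fixed: C(7,5) = 21 ways.
The remaining 2 must have no fixed point: D(2) = 1.
P = 21·1/5040 = 1/240.

1/240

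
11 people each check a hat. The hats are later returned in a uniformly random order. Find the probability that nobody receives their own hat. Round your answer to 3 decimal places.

This is the derangement probability: permutations of 11 with no fixed point.
D(11) = 11! · (1 − 1/1! + 1/2! − ··· + (−1)^11/11!) = 14684570.
P = 14684570/39916800 = 1468457/3991680 ≈ 0.368.

0.368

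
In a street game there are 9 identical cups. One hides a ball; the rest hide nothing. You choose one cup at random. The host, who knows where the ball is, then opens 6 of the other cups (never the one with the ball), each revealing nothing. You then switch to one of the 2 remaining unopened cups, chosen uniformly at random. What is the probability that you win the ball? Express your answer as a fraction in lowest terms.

4/9

Your original cup holds the ball with probability 1/9, so the other 8 collectively hold it with probability 8/9.
The host can always find 6 empty cups to open, so the reveals don't change that 8/9; it is now spread over the 2 remaining unopened cups.
P(win by switching) = (8/9) · (1/2) = 4/9.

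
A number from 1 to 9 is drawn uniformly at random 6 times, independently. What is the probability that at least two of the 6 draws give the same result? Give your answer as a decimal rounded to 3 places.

0.886

P(all 6 different) = 9/9 · 8/9 · ··· · 4/9 ≈ 0.114.
P(at least two equal) = 1 − 0.114 = 0.886.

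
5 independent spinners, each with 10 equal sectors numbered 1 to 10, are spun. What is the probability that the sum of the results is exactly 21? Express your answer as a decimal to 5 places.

0.03795

There are 10^5 = 100000 equally likely outcomes.
The number of ordered 5-tuples from {1,…,10} summing to 21 is 3795.
P(sum = 21) = 3795/100000 = 759/20000 ≈ 0.03795.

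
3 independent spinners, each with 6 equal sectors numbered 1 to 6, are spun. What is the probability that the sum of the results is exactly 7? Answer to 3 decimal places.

0.069

There are 6^3 = 216 equally likely outcomes.
The number of ordered 3-tuples from {1,…,6} summing to 7 is 15.
P(sum = 7) = 15/216 = 5/72 ≈ 0.069.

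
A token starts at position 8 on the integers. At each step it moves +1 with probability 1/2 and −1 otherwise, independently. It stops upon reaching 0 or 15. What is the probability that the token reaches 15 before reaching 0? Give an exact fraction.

8/15

With a fair step, P(i) = ½P(i−1) + ½P(i+1) with P(0)=0, P(15)=1 has the linear solution P(i) = i/15.
P(8) = 8/15.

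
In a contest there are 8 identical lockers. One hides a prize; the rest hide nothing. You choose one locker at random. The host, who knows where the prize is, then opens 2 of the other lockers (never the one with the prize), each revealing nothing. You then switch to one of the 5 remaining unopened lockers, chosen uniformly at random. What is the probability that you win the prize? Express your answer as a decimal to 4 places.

0.1750

Your original locker holds the prize with probability 1/8, so the other 7 collectively hold it with probability 7/8.
The host can always find 2 empty lockers to open, so the reveals don't change that 7/8; it is now spread over the 5 remaining unopened lockers.
P(win by switching) = (7/8) · (1/5) = 7/40 ≈ 0.1750.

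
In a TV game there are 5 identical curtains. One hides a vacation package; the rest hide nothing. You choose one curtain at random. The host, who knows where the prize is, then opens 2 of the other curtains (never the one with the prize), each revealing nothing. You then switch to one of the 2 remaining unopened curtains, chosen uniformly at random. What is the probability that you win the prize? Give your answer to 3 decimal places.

0.400

Your original curtain holds the prize with probability 1/5, so the other 4 collectively hold it with probability 4/5.
The host can always find 2 empty curtains to open, so the reveals don't change that 4/5; it is now spread over the 2 remaining unopened curtains.
P(win by switching) = (4/5) · (1/2) = 2/5 ≈ 0.400.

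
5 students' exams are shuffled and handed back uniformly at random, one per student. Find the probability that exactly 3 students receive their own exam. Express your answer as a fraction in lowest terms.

1/12

Choose which 3 of the 5 are fixed: C(5,3) = 10 ways.
The remaining 2 must have no fixed point: D(2) = 1.
P = 10·1/120 = 1/12.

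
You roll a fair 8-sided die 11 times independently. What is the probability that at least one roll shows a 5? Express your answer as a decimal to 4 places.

0.7698

P(no roll shows a 5) = (7/8)^11 ≈ 0.2302.
P(at least one) = 1 − 0.2302 = 0.7698.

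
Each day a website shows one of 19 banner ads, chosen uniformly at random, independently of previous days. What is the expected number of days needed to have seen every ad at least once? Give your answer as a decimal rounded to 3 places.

67.407

After i distinct types are collected, each trial gives a new one with probability (19−i)/19, so the expected wait for the next new type is 19/(19−i).
E = 19/19 + 19/18 + 19/17 + 19/16 + 19/15 + 19/14 + 19/13 + 19/12 + 19/11 + 19/10 + 19/9 + 19/8 + 19/7 + 19/6 + 19/5 + 19/4 + 19/3 + 19/2 + 19/1 = 275295799/4084080 ≈ 67.407.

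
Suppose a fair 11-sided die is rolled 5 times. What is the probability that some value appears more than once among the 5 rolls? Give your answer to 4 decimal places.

P(all 5 different) = 11/11 · 10/11 · ··· · 7/11 ≈ 0.3442.
P(at least two equal) = 1 − 0.3442 = 0.6558.

0.6558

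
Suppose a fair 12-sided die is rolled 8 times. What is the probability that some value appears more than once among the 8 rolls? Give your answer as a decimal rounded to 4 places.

0.9536

P(all 8 different) = 12/12 · 11/12 · ··· · 5/12 ≈ 0.0464.
P(at least two equal) = 1 − 0.0464 = 0.9536.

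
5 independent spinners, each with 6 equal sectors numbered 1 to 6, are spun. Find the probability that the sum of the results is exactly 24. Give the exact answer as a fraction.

There are 6^5 = 7776 equally likely outcomes.
The number of ordered 5-tuples from {1,…,6} summing to 24 is 205.
P(sum = 24) = 205/7776.

205/7776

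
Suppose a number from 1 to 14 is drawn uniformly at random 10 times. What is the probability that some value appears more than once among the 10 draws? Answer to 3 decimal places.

P(all 10 different) = 14/14 · 13/14 · ··· · 5/14 ≈ 0.013.
P(at least two equal) = 1 − 0.013 = 0.987.

0.987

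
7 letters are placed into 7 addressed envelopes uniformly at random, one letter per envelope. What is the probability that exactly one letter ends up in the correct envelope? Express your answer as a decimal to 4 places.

Choose which one is fixed: C(7,1) = 7 ways.
The remaining 6 must have no fixed point: D(6) = 265.
P = 7·265/5040 = 53/144 ≈ 0.3681.

0.3681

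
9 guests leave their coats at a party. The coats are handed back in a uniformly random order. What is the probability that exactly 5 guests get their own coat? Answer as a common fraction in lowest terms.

Choose which 5 of the 9 are fixed: C(9,5) = 126 ways.
The remaining 4 must have no fixed point: D(4) = 9.
P = 126·9/362880 = 1/320.

1/320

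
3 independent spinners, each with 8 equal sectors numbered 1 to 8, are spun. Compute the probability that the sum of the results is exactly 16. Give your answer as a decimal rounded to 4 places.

There are 8^3 = 512 equally likely outcomes.
The number of ordered 3-tuples from {1,…,8} summing to 16 is 42.
P(sum = 16) = 42/512 = 21/256 ≈ 0.0820.

0.0820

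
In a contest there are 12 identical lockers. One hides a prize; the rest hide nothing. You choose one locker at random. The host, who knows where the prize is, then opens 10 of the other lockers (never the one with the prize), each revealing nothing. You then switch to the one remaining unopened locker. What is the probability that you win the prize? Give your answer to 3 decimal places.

0.917

Your original locker holds the prize with probability 1/12, so the other 11 collectively hold it with probability 11/12.
The host can always find 10 empty lockers to open, so the reveals don't change that 11/12; it is now spread over the 1 remaining unopened locker.
P(win by switching) = (11/12) · (1/1) = 11/12 ≈ 0.917.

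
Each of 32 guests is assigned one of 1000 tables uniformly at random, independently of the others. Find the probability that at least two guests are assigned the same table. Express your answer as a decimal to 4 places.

It's easier to compute the probability that all 32 are distinct.
P(all distinct) = 1000/1000 · 999/1000 · ··· · 969/1000 ≈ 0.6057.
So the probability of at least one match is 1 − 0.6057 = 0.3943.

0.3943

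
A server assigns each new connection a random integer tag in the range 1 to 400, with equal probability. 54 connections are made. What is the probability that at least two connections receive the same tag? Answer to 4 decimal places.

0.9764

It's easier to compute the probability that all 54 are distinct.
P(all distinct) = 400/400 · 399/400 · ··· · 347/400 ≈ 0.0236.
So the probability of at least one match is 1 − 0.0236 = 0.9764.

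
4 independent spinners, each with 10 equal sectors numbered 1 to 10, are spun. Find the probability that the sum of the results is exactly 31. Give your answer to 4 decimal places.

0.0220

There are 10^4 = 10000 equally likely outcomes.
The number of ordered 4-tuples from {1,…,10} summing to 31 is 220.
P(sum = 31) = 220/10000 = 11/500 ≈ 0.0220.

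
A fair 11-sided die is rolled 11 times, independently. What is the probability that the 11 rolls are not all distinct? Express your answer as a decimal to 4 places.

P(all 11 different) = 11/11 · 10/11 · ··· · 1/11 ≈ 0.0001.
P(at least two equal) = 1 − 0.0001 = 0.9999.

0.9999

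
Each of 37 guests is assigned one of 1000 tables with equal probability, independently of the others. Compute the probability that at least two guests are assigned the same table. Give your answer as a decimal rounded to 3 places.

It's easier to compute the probability that all 37 are distinct.
P(all distinct) = 1000/1000 · 999/1000 · ··· · 964/1000 ≈ 0.510.
So the probability of at least one match is 1 − 0.510 = 0.490.

0.490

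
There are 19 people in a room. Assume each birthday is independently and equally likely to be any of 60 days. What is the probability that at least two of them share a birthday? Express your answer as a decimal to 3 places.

It's easier to compute the probability that all 19 are distinct.
P(all distinct) = 60/60 · 59/60 · ··· · 42/60 ≈ 0.041.
So the probability of at least one match is 1 − 0.041 = 0.959.

0.959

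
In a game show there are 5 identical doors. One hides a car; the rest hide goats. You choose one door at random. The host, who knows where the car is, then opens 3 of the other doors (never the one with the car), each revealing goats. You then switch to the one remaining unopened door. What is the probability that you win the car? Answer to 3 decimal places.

Your original door holds the car with probability 1/5, so the other 4 collectively hold it with probability 4/5.
The host can always find 3 empty doors to open, so the reveals don't change that 4/5; it is now spread over the 1 remaining unopened door.
P(win by switching) = (4/5) · (1/1) = 4/5 ≈ 0.800.

0.800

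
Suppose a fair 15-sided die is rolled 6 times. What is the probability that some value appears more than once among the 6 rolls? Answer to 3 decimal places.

0.684

P(all 6 different) = 15/15 · 14/15 · ··· · 10/15 ≈ 0.316.
P(at least two equal) = 1 − 0.316 = 0.684.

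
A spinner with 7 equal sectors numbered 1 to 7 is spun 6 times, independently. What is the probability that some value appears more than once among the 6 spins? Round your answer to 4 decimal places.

0.9572

P(all 6 different) = 7/7 · 6/7 · ··· · 2/7 ≈ 0.0428.
P(at least two equal) = 1 − 0.0428 = 0.9572.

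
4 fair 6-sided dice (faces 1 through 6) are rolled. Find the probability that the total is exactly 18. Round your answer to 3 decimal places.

0.062

There are 6^4 = 1296 equally likely outcomes.
The number of ordered 4-tuples from {1,…,6} summing to 18 is 80.
P(sum = 18) = 80/1296 = 5/81 ≈ 0.062.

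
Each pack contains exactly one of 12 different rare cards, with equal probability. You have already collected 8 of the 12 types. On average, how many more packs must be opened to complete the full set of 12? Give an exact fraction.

25

Starting from 8 distinct types, each trial gives a new one with probability (12−i)/12 when i types are held, so the wait for the next new type is 12/(12−i).
E = 12/4 + 12/3 + 12/2 + 12/1 = 25.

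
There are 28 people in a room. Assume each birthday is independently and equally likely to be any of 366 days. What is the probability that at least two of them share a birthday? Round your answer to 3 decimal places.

0.653

It's easier to compute the probability that all 28 are distinct.
P(all distinct) = 366/366 · 365/366 · ··· · 339/366 ≈ 0.347.
So the probability of at least one match is 1 − 0.347 = 0.653.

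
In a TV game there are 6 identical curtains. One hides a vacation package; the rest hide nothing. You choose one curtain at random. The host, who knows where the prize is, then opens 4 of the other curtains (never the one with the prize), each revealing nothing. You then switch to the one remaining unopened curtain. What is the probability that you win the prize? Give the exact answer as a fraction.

Your original curtain holds the prize with probability 1/6, so the other 5 collectively hold it with probability 5/6.
The host can always find 4 empty curtains to open, so the reveals don't change that 5/6; it is now spread over the 1 remaining unopened curtain.
P(win by switching) = (5/6) · (1/1) = 5/6.

5/6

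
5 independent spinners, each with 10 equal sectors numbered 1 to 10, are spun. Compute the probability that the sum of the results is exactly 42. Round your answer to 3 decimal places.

0.005

There are 10^5 = 100000 equally likely outcomes.
The number of ordered 5-tuples from {1,…,10} summing to 42 is 495.
P(sum = 42) = 495/100000 = 99/20000 ≈ 0.005.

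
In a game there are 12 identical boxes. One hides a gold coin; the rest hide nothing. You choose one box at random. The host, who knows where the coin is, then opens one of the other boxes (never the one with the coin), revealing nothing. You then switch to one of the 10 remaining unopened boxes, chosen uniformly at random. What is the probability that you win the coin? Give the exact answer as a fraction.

Your original box holds the coin with probability 1/12, so the other 11 collectively hold it with probability 11/12.
The host can always find an empty box to open, so this doesn't change that 11/12; it is now spread over the 10 remaining unopened boxes.
P(win by switching) = (11/12) · (1/10) = 11/120.

11/120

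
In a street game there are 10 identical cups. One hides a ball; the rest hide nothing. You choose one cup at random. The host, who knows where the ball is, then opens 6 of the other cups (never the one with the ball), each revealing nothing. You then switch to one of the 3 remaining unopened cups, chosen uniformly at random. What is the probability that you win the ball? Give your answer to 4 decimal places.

0.3000

Your original cup holds the ball with probability 1/10, so the other 9 collectively hold it with probability 9/10.
The host can always find 6 empty cups to open, so the reveals don't change that 9/10; it is now spread over the 3 remaining unopened cups.
P(win by switching) = (9/10) · (1/3) = 3/10 ≈ 0.3000.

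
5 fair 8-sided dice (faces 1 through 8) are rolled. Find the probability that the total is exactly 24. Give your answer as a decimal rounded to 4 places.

There are 8^5 = 32768 equally likely outcomes.
The number of ordered 5-tuples from {1,…,8} summing to 24 is 2380.
P(sum = 24) = 2380/32768 = 595/8192 ≈ 0.0726.

0.0726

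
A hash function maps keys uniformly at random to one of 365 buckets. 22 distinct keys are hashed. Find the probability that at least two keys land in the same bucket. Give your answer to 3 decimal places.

0.476

It's easier to compute the probability that all 22 are distinct.
P(all distinct) = 365/365 · 364/365 · ··· · 344/365 ≈ 0.524.
So the probability of at least one match is 1 − 0.524 = 0.476.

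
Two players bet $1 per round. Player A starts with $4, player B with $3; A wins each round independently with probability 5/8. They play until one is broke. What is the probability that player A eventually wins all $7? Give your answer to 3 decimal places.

0.895

Let r = q/p = (3/8)/(5/8) = 3/5. The recurrence P(i) = p·P(i+1) + q·P(i−1) with P(0)=0, P(7)=1 gives P(i) = (1 − r^i)/(1 − r^7).
P(4) = (1 − (3/5)^4) / (1 − (3/5)^7) = 34000/37969 ≈ 0.895.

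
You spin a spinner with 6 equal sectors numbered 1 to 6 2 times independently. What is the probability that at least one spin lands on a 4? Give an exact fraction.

P(no spin lands on a 4) = (5/6)^2 = 25/36.
P(at least one) = 1 − 25/36 = 11/36.

11/36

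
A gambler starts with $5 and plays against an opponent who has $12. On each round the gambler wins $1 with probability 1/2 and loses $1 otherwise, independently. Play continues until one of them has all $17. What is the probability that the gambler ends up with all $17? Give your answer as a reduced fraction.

With a fair step, P(i) = ½P(i−1) + ½P(i+1) with P(0)=0, P(17)=1 has the linear solution P(i) = i/17.
P(5) = 5/17.

5/17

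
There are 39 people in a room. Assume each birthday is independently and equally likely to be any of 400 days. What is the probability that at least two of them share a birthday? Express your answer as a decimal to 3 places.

0.853

It's easier to compute the probability that all 39 are distinct.
P(all distinct) = 400/400 · 399/400 · ··· · 362/400 ≈ 0.147.
So the probability of at least one match is 1 − 0.147 = 0.853.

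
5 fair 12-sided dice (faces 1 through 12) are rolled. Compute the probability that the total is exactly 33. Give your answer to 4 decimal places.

There are 12^5 = 248832 equally likely outcomes.
The number of ordered 5-tuples from {1,…,12} summing to 33 is 12435.
P(sum = 33) = 12435/248832 = 4145/82944 ≈ 0.0500.

0.0500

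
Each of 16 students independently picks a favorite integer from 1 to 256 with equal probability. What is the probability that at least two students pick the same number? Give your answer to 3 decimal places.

It's easier to compute the probability that all 16 are distinct.
P(all distinct) = 256/256 · 255/256 · ··· · 241/256 ≈ 0.620.
So the probability of at least one match is 1 − 0.620 = 0.380.

0.380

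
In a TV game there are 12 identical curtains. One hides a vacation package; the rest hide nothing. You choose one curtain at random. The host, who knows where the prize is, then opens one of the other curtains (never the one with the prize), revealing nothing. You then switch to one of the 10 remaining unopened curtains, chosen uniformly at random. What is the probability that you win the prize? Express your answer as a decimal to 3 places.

Your original curtain holds the prize with probability 1/12, so the other 11 collectively hold it with probability 11/12.
The host can always find an empty curtain to open, so this doesn't change that 11/12; it is now spread over the 10 remaining unopened curtains.
P(win by switching) = (11/12) · (1/10) = 11/120 ≈ 0.092.

0.092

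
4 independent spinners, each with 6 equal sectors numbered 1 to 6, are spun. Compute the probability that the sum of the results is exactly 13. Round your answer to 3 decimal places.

There are 6^4 = 1296 equally likely outcomes.
The number of ordered 4-tuples from {1,…,6} summing to 13 is 140.
P(sum = 13) = 140/1296 = 35/324 ≈ 0.108.

0.108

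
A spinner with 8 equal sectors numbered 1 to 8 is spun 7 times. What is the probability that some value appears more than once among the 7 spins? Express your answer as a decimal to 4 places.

P(all 7 different) = 8/8 · 7/8 · ··· · 2/8 ≈ 0.0192.
P(at least two equal) = 1 − 0.0192 = 0.9808.

0.9808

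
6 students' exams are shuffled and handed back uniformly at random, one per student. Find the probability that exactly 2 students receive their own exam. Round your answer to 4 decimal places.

Choose which 2 of the 6 are fixed: C(6,2) = 15 ways.
The remaining 4 must have no fixed point: D(4) = 9.
P = 15·9/720 = 3/16 ≈ 0.1875.

0.1875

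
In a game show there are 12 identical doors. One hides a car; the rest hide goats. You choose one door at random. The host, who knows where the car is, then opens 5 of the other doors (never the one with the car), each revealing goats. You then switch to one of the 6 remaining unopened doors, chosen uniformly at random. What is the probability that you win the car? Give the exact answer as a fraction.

Your original door holds the car with probability 1/12, so the other 11 collectively hold it with probability 11/12.
The host can always find 5 empty doors to open, so the reveals don't change that 11/12; it is now spread over the 6 remaining unopened doors.
P(win by switching) = (11/12) · (1/6) = 11/72.

11/72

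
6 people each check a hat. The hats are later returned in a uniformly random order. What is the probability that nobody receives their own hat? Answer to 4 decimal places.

This is the derangement probability: permutations of 6 with no fixed point.
D(6) = 6! · (1 − 1/1! + 1/2! − ··· + (−1)^6/6!) = 265.
P = 265/720 = 53/144 ≈ 0.3681.

0.3681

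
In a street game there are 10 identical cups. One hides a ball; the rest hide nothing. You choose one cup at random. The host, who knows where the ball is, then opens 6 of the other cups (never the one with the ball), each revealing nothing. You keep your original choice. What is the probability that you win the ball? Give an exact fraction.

1/10

The host can always open 6 empty cups regardless of your choice, so the reveals give no information about your original cup.
P(win by staying) = 1/10.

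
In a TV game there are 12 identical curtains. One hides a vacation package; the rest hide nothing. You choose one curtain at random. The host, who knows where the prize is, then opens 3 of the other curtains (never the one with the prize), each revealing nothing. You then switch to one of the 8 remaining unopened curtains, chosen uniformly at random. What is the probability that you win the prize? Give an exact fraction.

Your original curtain holds the prize with probability 1/12, so the other 11 collectively hold it with probability 11/12.
The host can always find 3 empty curtains to open, so the reveals don't change that 11/12; it is now spread over the 8 remaining unopened curtains.
P(win by switching) = (11/12) · (1/8) = 11/96.

11/96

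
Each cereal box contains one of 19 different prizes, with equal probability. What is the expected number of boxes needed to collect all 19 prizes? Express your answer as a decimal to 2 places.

After i distinct types are collected, each trial gives a new one with probability (19−i)/19, so the expected wait for the next new type is 19/(19−i).
E = 19/19 + 19/18 + 19/17 + 19/16 + 19/15 + 19/14 + 19/13 + 19/12 + 19/11 + 19/10 + 19/9 + 19/8 + 19/7 + 19/6 + 19/5 + 19/4 + 19/3 + 19/2 + 19/1 = 275295799/4084080 ≈ 67.41.

67.41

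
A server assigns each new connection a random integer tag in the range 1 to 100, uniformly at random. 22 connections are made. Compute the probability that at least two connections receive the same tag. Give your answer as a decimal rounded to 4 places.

0.9176

It's easier to compute the probability that all 22 are distinct.
P(all distinct) = 100/100 · 99/100 · ··· · 79/100 ≈ 0.0824.
So the probability of at least one match is 1 − 0.0824 = 0.9176.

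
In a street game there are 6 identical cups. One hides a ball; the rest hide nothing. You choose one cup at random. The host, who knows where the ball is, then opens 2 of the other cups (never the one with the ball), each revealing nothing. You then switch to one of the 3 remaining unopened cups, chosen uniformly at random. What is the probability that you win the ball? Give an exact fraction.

5/18

Your original cup holds the ball with probability 1/6, so the other 5 collectively hold it with probability 5/6.
The host can always find 2 empty cups to open, so the reveals don't change that 5/6; it is now spread over the 3 remaining unopened cups.
P(win by switching) = (5/6) · (1/3) = 5/18.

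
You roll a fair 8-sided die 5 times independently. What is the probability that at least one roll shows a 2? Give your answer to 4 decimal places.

0.4871

P(no roll shows a 2) = (7/8)^5 ≈ 0.5129.
P(at least one) = 1 − 0.5129 = 0.4871.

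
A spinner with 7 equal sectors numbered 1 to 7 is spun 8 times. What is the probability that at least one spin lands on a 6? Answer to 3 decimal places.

0.709

P(no spin lands on a 6) = (6/7)^8 ≈ 0.291.
P(at least one) = 1 − 0.291 = 0.709.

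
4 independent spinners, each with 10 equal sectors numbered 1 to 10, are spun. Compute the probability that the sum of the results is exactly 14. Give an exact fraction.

There are 10^4 = 10000 equally likely outcomes.
The number of ordered 4-tuples from {1,…,10} summing to 14 is 282.
P(sum = 14) = 282/10000 = 141/5000.

141/5000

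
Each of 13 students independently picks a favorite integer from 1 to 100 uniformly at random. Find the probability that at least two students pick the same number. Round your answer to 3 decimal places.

0.557

It's easier to compute the probability that all 13 are distinct.
P(all distinct) = 100/100 · 99/100 · ··· · 88/100 ≈ 0.443.
So the probability of at least one match is 1 − 0.443 = 0.557.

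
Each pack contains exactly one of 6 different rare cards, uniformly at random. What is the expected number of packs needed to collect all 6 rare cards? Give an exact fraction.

After i distinct types are collected, each trial gives a new one with probability (6−i)/6, so the expected wait for the next new type is 6/(6−i).
E = 6/6 + 6/5 + 6/4 + 6/3 + 6/2 + 6/1 = 147/10.

147/10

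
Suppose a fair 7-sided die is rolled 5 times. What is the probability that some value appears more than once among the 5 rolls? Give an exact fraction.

2041/2401

P(all 5 different) = 7/7 · 6/7 · ··· · 3/7 = 360/2401.
P(at least two equal) = 1 − 360/2401 = 2041/2401.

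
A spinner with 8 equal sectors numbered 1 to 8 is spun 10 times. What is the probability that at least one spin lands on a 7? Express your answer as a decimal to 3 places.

P(no spin lands on a 7) = (7/8)^10 ≈ 0.263.
P(at least one) = 1 − 0.263 = 0.737.

0.737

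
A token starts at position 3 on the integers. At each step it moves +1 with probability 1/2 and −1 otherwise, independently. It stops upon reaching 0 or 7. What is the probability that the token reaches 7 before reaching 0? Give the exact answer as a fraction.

3/7

With a fair step, P(i) = ½P(i−1) + ½P(i+1) with P(0)=0, P(7)=1 has the linear solution P(i) = i/7.
P(3) = 3/7.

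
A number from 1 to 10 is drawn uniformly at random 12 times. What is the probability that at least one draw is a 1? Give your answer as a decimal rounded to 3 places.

0.718

P(no draw is a 1) = (9/10)^12 ≈ 0.282.
P(at least one) = 1 − 0.282 = 0.718.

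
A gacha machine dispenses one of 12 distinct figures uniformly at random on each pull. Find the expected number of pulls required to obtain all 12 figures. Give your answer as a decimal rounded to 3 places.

37.239

After i distinct types are collected, each trial gives a new one with probability (12−i)/12, so the expected wait for the next new type is 12/(12−i).
E = 12/12 + 12/11 + 12/10 + 12/9 + 12/8 + 12/7 + 12/6 + 12/5 + 12/4 + 12/3 + 12/2 + 12/1 = 86021/2310 ≈ 37.239.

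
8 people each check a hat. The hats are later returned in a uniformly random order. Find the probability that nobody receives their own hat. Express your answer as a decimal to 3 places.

This is the derangement probability: permutations of 8 with no fixed point.
D(8) = 8! · (1 − 1/1! + 1/2! − ··· + (−1)^8/8!) = 14833.
P = 14833/40320 = 2119/5760 ≈ 0.368.

0.368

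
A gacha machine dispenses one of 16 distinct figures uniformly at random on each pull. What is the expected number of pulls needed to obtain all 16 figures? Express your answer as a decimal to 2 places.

After i distinct types are collected, each trial gives a new one with probability (16−i)/16, so the expected wait for the next new type is 16/(16−i).
E = 16/16 + 16/15 + 16/14 + 16/13 + 16/12 + 16/11 + 16/10 + 16/9 + 16/8 + 16/7 + 16/6 + 16/5 + 16/4 + 16/3 + 16/2 + 16/1 = 2436559/45045 ≈ 54.09.

54.09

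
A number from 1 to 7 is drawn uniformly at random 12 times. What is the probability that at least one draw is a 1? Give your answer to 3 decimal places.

0.843

P(no draw is a 1) = (6/7)^12 ≈ 0.157.
P(at least one) = 1 − 0.157 = 0.843.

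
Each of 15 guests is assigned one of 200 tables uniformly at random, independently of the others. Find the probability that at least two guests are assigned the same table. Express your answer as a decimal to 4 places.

It's easier to compute the probability that all 15 are distinct.
P(all distinct) = 200/200 · 199/200 · ··· · 186/200 ≈ 0.5838.
So the probability of at least one match is 1 − 0.5838 = 0.4162.

0.4162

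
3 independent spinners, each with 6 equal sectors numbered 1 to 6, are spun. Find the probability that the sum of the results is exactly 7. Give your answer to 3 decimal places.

There are 6^3 = 216 equally likely outcomes.
The number of ordered 3-tuples from {1,…,6} summing to 7 is 15.
P(sum = 7) = 15/216 = 5/72 ≈ 0.069.

0.069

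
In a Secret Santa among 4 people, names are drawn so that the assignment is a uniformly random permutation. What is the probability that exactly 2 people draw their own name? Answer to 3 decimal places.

Choose which 2 of the 4 are fixed: C(4,2) = 6 ways.
The remaining 2 must have no fixed point: D(2) = 1.
P = 6·1/24 = 1/4 ≈ 0.250.

0.250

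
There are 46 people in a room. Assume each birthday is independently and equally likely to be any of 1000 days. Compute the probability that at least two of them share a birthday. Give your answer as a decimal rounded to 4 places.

0.6504

It's easier to compute the probability that all 46 are distinct.
P(all distinct) = 1000/1000 · 999/1000 · ··· · 955/1000 ≈ 0.3496.
So the probability of at least one match is 1 − 0.3496 = 0.6504.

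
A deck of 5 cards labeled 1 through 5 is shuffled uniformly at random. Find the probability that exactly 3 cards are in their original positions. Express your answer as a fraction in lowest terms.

1/12

Choose which 3 of the 5 are fixed: C(5,3) = 10 ways.
The remaining 2 must have no fixed point: D(2) = 1.
P = 10·1/120 = 1/12.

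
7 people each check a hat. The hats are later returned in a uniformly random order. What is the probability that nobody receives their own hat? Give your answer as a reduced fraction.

This is the derangement probability: permutations of 7 with no fixed point.
D(7) = 7! · (1 − 1/1! + 1/2! − ··· + (−1)^7/7!) = 1854.
P = 1854/5040 = 103/280.

103/280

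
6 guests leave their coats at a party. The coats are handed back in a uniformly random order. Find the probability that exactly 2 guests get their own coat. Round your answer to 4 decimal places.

Choose which 2 of the 6 are fixed: C(6,2) = 15 ways.
The remaining 4 must have no fixed point: D(4) = 9.
P = 15·9/720 = 3/16 ≈ 0.1875.

0.1875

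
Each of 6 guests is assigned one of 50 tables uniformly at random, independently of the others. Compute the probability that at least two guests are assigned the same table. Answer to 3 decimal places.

0.268

It's easier to compute the probability that all 6 are distinct.
P(all distinct) = 50/50 · 49/50 · ··· · 45/50 ≈ 0.732.
So the probability of at least one match is 1 − 0.732 = 0.268.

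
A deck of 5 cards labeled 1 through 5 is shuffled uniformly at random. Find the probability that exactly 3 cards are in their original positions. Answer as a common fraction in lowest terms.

Choose which 3 of the 5 are fixed: C(5,3) = 10 ways.
The remaining 2 must have no fixed point: D(2) = 1.
P = 10·1/120 = 1/12.

1/12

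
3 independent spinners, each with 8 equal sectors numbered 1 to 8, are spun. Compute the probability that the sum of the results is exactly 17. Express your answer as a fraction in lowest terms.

There are 8^3 = 512 equally likely outcomes.
The number of ordered 3-tuples from {1,…,8} summing to 17 is 36.
P(sum = 17) = 36/512 = 9/128.

9/128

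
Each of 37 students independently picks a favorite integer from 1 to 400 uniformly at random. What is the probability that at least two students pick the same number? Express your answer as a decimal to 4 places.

It's easier to compute the probability that all 37 are distinct.
P(all distinct) = 400/400 · 399/400 · ··· · 364/400 ≈ 0.1794.
So the probability of at least one match is 1 − 0.1794 = 0.8206.

0.8206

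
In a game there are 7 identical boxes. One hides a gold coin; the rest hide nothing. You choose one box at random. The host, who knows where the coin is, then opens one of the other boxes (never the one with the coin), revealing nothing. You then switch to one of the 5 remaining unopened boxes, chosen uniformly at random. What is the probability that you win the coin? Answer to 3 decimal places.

0.171

Your original box holds the coin with probability 1/7, so the other 6 collectively hold it with probability 6/7.
The host can always find an empty box to open, so this doesn't change that 6/7; it is now spread over the 5 remaining unopened boxes.
P(win by switching) = (6/7) · (1/5) = 6/35 ≈ 0.171.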